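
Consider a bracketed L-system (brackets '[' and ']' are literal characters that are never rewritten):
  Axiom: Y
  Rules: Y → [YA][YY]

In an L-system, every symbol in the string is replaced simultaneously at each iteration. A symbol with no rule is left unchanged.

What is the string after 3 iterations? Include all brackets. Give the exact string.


Step 0: Y
Step 1: [YA][YY]
Step 2: [[YA][YY]A][[YA][YY][YA][YY]]
Step 3: [[[YA][YY]A][[YA][YY][YA][YY]]A][[[YA][YY]A][[YA][YY][YA][YY]][[YA][YY]A][[YA][YY][YA][YY]]]

Answer: [[[YA][YY]A][[YA][YY][YA][YY]]A][[[YA][YY]A][[YA][YY][YA][YY]][[YA][YY]A][[YA][YY][YA][YY]]]


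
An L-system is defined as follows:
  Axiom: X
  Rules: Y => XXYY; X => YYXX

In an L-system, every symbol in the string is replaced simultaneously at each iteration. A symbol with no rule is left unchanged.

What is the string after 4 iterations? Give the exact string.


Step 0: X
Step 1: YYXX
Step 2: XXYYXXYYYYXXYYXX
Step 3: YYXXYYXXXXYYXXYYYYXXYYXXXXYYXXYYXXYYXXYYYYXXYYXXXXYYXXYYYYXXYYXX
Step 4: XXYYXXYYYYXXYYXXXXYYXXYYYYXXYYXXYYXXYYXXXXYYXXYYYYXXYYXXXXYYXXYYXXYYXXYYYYXXYYXXXXYYXXYYYYXXYYXXYYXXYYXXXXYYXXYYYYXXYYXXXXYYXXYYYYXXYYXXXXYYXXYYYYXXYYXXXXYYXXYYXXYYXXYYYYXXYYXXXXYYXXYYYYXXYYXXYYXXYYXXXXYYXXYYYYXXYYXXXXYYXXYYXXYYXXYYYYXXYYXXXXYYXXYYYYXXYYXX

Answer: XXYYXXYYYYXXYYXXXXYYXXYYYYXXYYXXYYXXYYXXXXYYXXYYYYXXYYXXXXYYXXYYXXYYXXYYYYXXYYXXXXYYXXYYYYXXYYXXYYXXYYXXXXYYXXYYYYXXYYXXXXYYXXYYYYXXYYXXXXYYXXYYYYXXYYXXXXYYXXYYXXYYXXYYYYXXYYXXXXYYXXYYYYXXYYXXYYXXYYXXXXYYXXYYYYXXYYXXXXYYXXYYXXYYXXYYYYXXYYXXXXYYXXYYYYXXYYXX


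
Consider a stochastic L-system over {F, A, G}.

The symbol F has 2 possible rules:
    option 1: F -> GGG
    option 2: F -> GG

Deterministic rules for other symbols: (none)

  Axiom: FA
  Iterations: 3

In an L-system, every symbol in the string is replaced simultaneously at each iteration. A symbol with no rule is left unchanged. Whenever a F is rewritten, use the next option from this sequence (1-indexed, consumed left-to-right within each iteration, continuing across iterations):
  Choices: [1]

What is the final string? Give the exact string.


Step 0: FA
Step 1: GGGA  (used choices [1])
Step 2: GGGA  (used choices [])
Step 3: GGGA  (used choices [])

Answer: GGGA


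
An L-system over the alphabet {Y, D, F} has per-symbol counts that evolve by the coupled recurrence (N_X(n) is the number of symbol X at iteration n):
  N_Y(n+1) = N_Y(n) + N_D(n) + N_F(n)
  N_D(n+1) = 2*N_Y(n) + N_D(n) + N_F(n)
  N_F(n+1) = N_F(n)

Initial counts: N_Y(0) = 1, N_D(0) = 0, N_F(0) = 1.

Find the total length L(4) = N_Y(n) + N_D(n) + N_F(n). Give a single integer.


Step 0: N_Y=1, N_D=0, N_F=1, L=2
Step 1: N_Y=2, N_D=3, N_F=1, L=6
Step 2: N_Y=6, N_D=8, N_F=1, L=15
Step 3: N_Y=15, N_D=21, N_F=1, L=37
Step 4: N_Y=37, N_D=52, N_F=1, L=90

Answer: 90


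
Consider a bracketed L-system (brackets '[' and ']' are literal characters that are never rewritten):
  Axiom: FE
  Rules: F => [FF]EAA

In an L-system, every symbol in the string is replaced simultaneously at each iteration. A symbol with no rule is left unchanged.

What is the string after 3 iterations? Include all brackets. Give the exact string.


Step 0: FE
Step 1: [FF]EAAE
Step 2: [[FF]EAA[FF]EAA]EAAE
Step 3: [[[FF]EAA[FF]EAA]EAA[[FF]EAA[FF]EAA]EAA]EAAE

Answer: [[[FF]EAA[FF]EAA]EAA[[FF]EAA[FF]EAA]EAA]EAAE


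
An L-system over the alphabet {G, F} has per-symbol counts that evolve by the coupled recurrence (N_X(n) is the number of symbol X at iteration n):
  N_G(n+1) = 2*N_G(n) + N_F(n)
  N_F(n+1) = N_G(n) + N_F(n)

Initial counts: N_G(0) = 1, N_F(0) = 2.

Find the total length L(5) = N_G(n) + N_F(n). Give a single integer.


Answer: 322

Derivation:
Step 0: N_G=1, N_F=2, L=3
Step 1: N_G=4, N_F=3, L=7
Step 2: N_G=11, N_F=7, L=18
Step 3: N_G=29, N_F=18, L=47
Step 4: N_G=76, N_F=47, L=123
Step 5: N_G=199, N_F=123, L=322


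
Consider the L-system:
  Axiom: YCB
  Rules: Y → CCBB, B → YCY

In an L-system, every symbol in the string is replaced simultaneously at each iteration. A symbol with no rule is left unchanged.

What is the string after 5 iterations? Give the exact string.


Answer: CCCCCCBBCCCBBCCBBCCCBBCCCCCBBCCCBBCCBBCCCBBCCCCBBCCCBBCCBBCCCBBCCCCCBBCCCBBCCBBCCCBBCCCCCYCYYCYCCCYCYYCYCCYCYYCYCCCYCYYCYCCCCCYCYYCYCCCYCYYCYCCYCYYCYCCCYCYYCY

Derivation:
Step 0: YCB
Step 1: CCBBCYCY
Step 2: CCYCYYCYCCCBBCCCBB
Step 3: CCCCBBCCCBBCCBBCCCBBCCCYCYYCYCCCYCYYCY
Step 4: CCCCYCYYCYCCCYCYYCYCCYCYYCYCCCYCYYCYCCCCCBBCCCBBCCBBCCCBBCCCCCBBCCCBBCCBBCCCBB
Step 5: CCCCCCBBCCCBBCCBBCCCBBCCCCCBBCCCBBCCBBCCCBBCCCCBBCCCBBCCBBCCCBBCCCCCBBCCCBBCCBBCCCBBCCCCCYCYYCYCCCYCYYCYCCYCYYCYCCCYCYYCYCCCCCYCYYCYCCCYCYYCYCCYCYYCYCCCYCYYCY


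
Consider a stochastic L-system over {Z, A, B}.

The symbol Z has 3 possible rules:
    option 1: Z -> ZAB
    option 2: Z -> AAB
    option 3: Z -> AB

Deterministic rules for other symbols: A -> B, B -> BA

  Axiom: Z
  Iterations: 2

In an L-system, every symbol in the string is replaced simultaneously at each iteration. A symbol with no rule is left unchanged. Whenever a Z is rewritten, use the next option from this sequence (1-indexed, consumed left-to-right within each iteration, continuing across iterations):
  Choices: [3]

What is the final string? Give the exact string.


Step 0: Z
Step 1: AB  (used choices [3])
Step 2: BBA  (used choices [])

Answer: BBA


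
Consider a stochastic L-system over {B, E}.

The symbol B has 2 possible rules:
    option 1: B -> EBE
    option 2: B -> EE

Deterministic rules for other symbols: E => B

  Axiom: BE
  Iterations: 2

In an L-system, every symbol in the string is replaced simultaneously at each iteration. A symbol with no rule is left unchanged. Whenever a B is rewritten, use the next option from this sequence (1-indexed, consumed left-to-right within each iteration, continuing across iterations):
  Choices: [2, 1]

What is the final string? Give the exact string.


Step 0: BE
Step 1: EEB  (used choices [2])
Step 2: BBEBE  (used choices [1])

Answer: BBEBE


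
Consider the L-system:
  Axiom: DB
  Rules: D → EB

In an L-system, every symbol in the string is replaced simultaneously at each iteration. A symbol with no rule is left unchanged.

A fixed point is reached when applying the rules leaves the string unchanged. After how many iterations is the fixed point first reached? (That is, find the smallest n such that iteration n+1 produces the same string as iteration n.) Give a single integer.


Step 0: DB
Step 1: EBB
Step 2: EBB  (unchanged — fixed point at step 1)

Answer: 1


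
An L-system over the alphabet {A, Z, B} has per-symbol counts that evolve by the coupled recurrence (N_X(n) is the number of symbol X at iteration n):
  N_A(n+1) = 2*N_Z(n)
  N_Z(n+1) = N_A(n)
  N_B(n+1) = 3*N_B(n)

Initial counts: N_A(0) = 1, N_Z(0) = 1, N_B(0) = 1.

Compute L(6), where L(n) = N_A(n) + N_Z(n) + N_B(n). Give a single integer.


Step 0: N_A=1, N_Z=1, N_B=1, L=3
Step 1: N_A=2, N_Z=1, N_B=3, L=6
Step 2: N_A=2, N_Z=2, N_B=9, L=13
Step 3: N_A=4, N_Z=2, N_B=27, L=33
Step 4: N_A=4, N_Z=4, N_B=81, L=89
Step 5: N_A=8, N_Z=4, N_B=243, L=255
Step 6: N_A=8, N_Z=8, N_B=729, L=745

Answer: 745


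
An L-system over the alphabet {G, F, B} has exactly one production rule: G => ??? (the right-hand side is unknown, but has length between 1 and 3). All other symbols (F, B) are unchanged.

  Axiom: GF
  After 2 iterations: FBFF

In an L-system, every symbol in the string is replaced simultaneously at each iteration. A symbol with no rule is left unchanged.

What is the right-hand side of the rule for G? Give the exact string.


Trying G => FBF:
  Step 0: GF
  Step 1: FBFF
  Step 2: FBFF
Matches the given result.

Answer: FBF


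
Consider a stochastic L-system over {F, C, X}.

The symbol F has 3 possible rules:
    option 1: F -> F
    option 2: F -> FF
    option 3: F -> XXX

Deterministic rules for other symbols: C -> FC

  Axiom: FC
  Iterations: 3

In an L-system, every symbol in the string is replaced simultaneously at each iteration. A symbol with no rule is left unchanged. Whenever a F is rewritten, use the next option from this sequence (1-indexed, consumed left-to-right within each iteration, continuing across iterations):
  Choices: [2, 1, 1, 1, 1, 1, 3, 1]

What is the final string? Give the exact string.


Answer: FFXXXFFC

Derivation:
Step 0: FC
Step 1: FFFC  (used choices [2])
Step 2: FFFFC  (used choices [1, 1, 1])
Step 3: FFXXXFFC  (used choices [1, 1, 3, 1])


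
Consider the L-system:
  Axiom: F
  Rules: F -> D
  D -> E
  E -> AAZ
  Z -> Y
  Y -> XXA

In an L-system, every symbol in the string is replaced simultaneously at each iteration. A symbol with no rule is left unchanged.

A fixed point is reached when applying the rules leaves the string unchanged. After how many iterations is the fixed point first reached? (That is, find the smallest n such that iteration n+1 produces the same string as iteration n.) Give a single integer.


Step 0: F
Step 1: D
Step 2: E
Step 3: AAZ
Step 4: AAY
Step 5: AAXXA
Step 6: AAXXA  (unchanged — fixed point at step 5)

Answer: 5


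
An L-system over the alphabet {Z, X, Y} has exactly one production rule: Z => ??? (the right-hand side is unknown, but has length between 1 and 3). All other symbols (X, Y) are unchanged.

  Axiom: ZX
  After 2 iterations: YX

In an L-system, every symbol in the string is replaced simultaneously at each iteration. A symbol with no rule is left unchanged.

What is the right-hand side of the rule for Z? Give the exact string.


Answer: Y

Derivation:
Trying Z => Y:
  Step 0: ZX
  Step 1: YX
  Step 2: YX
Matches the given result.


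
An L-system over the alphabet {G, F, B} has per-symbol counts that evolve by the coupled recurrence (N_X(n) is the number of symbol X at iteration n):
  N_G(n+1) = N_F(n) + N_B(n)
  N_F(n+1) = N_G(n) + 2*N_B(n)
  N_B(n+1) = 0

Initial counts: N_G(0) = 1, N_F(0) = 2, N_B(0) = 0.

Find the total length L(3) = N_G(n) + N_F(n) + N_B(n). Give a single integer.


Step 0: N_G=1, N_F=2, N_B=0, L=3
Step 1: N_G=2, N_F=1, N_B=0, L=3
Step 2: N_G=1, N_F=2, N_B=0, L=3
Step 3: N_G=2, N_F=1, N_B=0, L=3

Answer: 3


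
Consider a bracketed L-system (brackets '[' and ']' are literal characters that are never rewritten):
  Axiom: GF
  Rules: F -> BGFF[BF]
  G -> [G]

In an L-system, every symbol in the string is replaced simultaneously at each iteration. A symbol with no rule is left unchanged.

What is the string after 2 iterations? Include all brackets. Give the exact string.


Answer: [[G]]B[G]BGFF[BF]BGFF[BF][BBGFF[BF]]

Derivation:
Step 0: GF
Step 1: [G]BGFF[BF]
Step 2: [[G]]B[G]BGFF[BF]BGFF[BF][BBGFF[BF]]


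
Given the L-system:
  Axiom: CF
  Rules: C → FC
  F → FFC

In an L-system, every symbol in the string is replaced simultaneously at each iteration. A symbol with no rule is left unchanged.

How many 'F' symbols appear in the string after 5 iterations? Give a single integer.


Answer: 144

Derivation:
Step 0: CF  (1 'F')
Step 1: FCFFC  (3 'F')
Step 2: FFCFCFFCFFCFC  (8 'F')
Step 3: FFCFFCFCFFCFCFFCFFCFCFFCFFCFCFFCFC  (21 'F')
Step 4: FFCFFCFCFFCFFCFCFFCFCFFCFFCFCFFCFCFFCFFCFCFFCFFCFCFFCFCFFCFFCFCFFCFFCFCFFCFCFFCFFCFCFFCFC  (55 'F')
Step 5: FFCFFCFCFFCFFCFCFFCFCFFCFFCFCFFCFFCFCFFCFCFFCFFCFCFFCFCFFCFFCFCFFCFFCFCFFCFCFFCFFCFCFFCFCFFCFFCFCFFCFFCFCFFCFCFFCFFCFCFFCFFCFCFFCFCFFCFFCFCFFCFCFFCFFCFCFFCFFCFCFFCFCFFCFFCFCFFCFFCFCFFCFCFFCFFCFCFFCFCFFCFFCFCFFCFFCFCFFCFCFFCFFCFCFFCFC  (144 'F')


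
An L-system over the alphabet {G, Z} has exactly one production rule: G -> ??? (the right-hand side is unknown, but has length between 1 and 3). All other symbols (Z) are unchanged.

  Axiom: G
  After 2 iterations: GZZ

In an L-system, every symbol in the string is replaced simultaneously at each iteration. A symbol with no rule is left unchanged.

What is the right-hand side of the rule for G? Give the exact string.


Trying G -> GZ:
  Step 0: G
  Step 1: GZ
  Step 2: GZZ
Matches the given result.

Answer: GZ


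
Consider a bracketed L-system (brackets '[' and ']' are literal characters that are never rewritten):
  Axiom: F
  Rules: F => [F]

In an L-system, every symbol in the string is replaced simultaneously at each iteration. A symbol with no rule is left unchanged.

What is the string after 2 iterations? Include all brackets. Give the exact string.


Step 0: F
Step 1: [F]
Step 2: [[F]]

Answer: [[F]]


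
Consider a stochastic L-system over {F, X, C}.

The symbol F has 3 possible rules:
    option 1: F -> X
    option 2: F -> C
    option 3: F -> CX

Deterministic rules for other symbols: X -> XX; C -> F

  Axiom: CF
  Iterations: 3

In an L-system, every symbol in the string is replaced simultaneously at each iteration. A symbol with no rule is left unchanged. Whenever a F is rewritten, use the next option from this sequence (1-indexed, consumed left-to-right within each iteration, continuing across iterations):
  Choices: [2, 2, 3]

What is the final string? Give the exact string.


Step 0: CF
Step 1: FC  (used choices [2])
Step 2: CF  (used choices [2])
Step 3: FCX  (used choices [3])

Answer: FCX


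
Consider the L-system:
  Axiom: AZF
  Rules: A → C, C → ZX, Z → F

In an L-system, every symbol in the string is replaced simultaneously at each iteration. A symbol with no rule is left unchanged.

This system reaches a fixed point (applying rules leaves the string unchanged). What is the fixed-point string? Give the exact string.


Step 0: AZF
Step 1: CFF
Step 2: ZXFF
Step 3: FXFF
Step 4: FXFF  (unchanged — fixed point at step 3)

Answer: FXFF


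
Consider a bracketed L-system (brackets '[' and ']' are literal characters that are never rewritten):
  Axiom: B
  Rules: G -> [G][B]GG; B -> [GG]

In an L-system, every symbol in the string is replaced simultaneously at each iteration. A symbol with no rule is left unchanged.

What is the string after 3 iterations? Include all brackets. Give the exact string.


Answer: [[[G][B]GG][[GG]][G][B]GG[G][B]GG[[G][B]GG][[GG]][G][B]GG[G][B]GG]

Derivation:
Step 0: B
Step 1: [GG]
Step 2: [[G][B]GG[G][B]GG]
Step 3: [[[G][B]GG][[GG]][G][B]GG[G][B]GG[[G][B]GG][[GG]][G][B]GG[G][B]GG]


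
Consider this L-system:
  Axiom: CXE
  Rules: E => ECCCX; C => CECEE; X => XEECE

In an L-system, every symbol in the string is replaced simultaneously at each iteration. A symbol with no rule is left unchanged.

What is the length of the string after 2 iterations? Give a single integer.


Step 0: length = 3
Step 1: length = 15
Step 2: length = 75

Answer: 75


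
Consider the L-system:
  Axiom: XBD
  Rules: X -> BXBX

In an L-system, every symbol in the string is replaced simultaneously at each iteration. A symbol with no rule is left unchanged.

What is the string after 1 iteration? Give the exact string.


Step 0: XBD
Step 1: BXBXBD

Answer: BXBXBD


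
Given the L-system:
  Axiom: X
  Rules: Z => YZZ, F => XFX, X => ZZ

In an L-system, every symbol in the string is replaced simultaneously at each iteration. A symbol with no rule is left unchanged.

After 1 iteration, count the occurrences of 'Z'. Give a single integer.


Answer: 2

Derivation:
Step 0: X  (0 'Z')
Step 1: ZZ  (2 'Z')


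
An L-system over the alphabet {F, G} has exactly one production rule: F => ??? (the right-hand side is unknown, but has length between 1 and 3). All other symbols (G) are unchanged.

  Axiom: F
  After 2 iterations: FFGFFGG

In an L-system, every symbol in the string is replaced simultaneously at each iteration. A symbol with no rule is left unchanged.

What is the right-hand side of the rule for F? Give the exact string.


Trying F => FFG:
  Step 0: F
  Step 1: FFG
  Step 2: FFGFFGG
Matches the given result.

Answer: FFG


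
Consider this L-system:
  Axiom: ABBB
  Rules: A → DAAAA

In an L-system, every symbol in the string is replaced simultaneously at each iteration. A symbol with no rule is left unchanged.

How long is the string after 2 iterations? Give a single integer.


Step 0: length = 4
Step 1: length = 8
Step 2: length = 24

Answer: 24


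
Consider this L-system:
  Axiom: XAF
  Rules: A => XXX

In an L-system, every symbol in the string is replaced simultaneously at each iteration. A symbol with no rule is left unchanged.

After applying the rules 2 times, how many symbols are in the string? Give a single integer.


Answer: 5

Derivation:
Step 0: length = 3
Step 1: length = 5
Step 2: length = 5


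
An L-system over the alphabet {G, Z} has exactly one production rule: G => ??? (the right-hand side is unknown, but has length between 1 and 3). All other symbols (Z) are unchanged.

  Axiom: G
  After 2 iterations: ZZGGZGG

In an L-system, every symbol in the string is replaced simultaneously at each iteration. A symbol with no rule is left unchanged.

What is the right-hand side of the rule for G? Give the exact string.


Trying G => ZGG:
  Step 0: G
  Step 1: ZGG
  Step 2: ZZGGZGG
Matches the given result.

Answer: ZGG


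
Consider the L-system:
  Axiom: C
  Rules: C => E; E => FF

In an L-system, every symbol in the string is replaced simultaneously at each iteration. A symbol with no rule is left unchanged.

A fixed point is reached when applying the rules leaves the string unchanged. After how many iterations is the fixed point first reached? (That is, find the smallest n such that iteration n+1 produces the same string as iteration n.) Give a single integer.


Step 0: C
Step 1: E
Step 2: FF
Step 3: FF  (unchanged — fixed point at step 2)

Answer: 2


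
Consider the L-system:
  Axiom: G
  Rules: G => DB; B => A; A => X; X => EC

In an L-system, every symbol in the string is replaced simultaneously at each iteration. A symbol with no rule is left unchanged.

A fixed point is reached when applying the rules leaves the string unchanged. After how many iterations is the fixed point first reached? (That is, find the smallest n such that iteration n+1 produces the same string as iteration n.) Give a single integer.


Answer: 4

Derivation:
Step 0: G
Step 1: DB
Step 2: DA
Step 3: DX
Step 4: DEC
Step 5: DEC  (unchanged — fixed point at step 4)


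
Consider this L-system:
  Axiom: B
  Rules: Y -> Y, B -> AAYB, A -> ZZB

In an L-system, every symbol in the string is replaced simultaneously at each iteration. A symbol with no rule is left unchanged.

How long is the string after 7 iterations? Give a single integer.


Answer: 424

Derivation:
Step 0: length = 1
Step 1: length = 4
Step 2: length = 11
Step 3: length = 24
Step 4: length = 51
Step 5: length = 104
Step 6: length = 211
Step 7: length = 424


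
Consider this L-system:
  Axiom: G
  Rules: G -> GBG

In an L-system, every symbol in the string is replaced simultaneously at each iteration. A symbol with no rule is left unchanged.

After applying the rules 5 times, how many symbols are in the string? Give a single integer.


Step 0: length = 1
Step 1: length = 3
Step 2: length = 7
Step 3: length = 15
Step 4: length = 31
Step 5: length = 63

Answer: 63


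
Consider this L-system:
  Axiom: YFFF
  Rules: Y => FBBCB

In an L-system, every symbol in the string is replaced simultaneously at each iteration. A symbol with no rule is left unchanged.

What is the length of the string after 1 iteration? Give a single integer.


Step 0: length = 4
Step 1: length = 8

Answer: 8


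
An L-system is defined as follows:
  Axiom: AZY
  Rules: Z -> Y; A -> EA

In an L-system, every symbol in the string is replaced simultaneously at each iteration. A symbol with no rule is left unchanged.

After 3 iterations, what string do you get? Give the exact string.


Step 0: AZY
Step 1: EAYY
Step 2: EEAYY
Step 3: EEEAYY

Answer: EEEAYY


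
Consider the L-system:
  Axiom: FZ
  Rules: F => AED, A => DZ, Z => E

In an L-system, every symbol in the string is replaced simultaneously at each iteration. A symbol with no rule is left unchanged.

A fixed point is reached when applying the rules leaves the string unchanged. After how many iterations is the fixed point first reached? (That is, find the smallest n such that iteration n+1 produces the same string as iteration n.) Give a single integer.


Step 0: FZ
Step 1: AEDE
Step 2: DZEDE
Step 3: DEEDE
Step 4: DEEDE  (unchanged — fixed point at step 3)

Answer: 3


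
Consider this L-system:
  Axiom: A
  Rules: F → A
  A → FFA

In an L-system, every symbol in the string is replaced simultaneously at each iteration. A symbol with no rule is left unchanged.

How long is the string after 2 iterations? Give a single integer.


Answer: 5

Derivation:
Step 0: length = 1
Step 1: length = 3
Step 2: length = 5


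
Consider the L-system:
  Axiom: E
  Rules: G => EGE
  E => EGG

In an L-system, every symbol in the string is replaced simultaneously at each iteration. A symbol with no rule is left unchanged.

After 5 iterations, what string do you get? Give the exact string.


Step 0: E
Step 1: EGG
Step 2: EGGEGEEGE
Step 3: EGGEGEEGEEGGEGEEGGEGGEGEEGG
Step 4: EGGEGEEGEEGGEGEEGGEGGEGEEGGEGGEGEEGEEGGEGEEGGEGGEGEEGEEGGEGEEGEEGGEGEEGGEGGEGEEGE
Step 5: EGGEGEEGEEGGEGEEGGEGGEGEEGGEGGEGEEGEEGGEGEEGGEGGEGEEGEEGGEGEEGEEGGEGEEGGEGGEGEEGEEGGEGEEGEEGGEGEEGGEGGEGEEGGEGGEGEEGEEGGEGEEGGEGGEGEEGEEGGEGEEGEEGGEGEEGGEGGEGEEGGEGGEGEEGEEGGEGEEGGEGGEGEEGGEGGEGEEGEEGGEGEEGGEGGEGEEGEEGGEGEEGEEGGEGEEGGEGGEGEEGG

Answer: EGGEGEEGEEGGEGEEGGEGGEGEEGGEGGEGEEGEEGGEGEEGGEGGEGEEGEEGGEGEEGEEGGEGEEGGEGGEGEEGEEGGEGEEGEEGGEGEEGGEGGEGEEGGEGGEGEEGEEGGEGEEGGEGGEGEEGEEGGEGEEGEEGGEGEEGGEGGEGEEGGEGGEGEEGEEGGEGEEGGEGGEGEEGGEGGEGEEGEEGGEGEEGGEGGEGEEGEEGGEGEEGEEGGEGEEGGEGGEGEEGG


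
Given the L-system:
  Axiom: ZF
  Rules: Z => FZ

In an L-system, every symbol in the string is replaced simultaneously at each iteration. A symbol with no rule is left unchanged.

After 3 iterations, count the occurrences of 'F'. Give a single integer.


Answer: 4

Derivation:
Step 0: ZF  (1 'F')
Step 1: FZF  (2 'F')
Step 2: FFZF  (3 'F')
Step 3: FFFZF  (4 'F')


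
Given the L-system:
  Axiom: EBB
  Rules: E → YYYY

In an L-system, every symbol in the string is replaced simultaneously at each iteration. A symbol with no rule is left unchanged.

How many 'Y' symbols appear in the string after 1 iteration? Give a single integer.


Step 0: EBB  (0 'Y')
Step 1: YYYYBB  (4 'Y')

Answer: 4


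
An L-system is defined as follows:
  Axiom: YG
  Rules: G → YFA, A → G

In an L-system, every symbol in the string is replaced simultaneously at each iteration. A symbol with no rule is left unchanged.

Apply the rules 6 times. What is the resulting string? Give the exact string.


Step 0: YG
Step 1: YYFA
Step 2: YYFG
Step 3: YYFYFA
Step 4: YYFYFG
Step 5: YYFYFYFA
Step 6: YYFYFYFG

Answer: YYFYFYFG


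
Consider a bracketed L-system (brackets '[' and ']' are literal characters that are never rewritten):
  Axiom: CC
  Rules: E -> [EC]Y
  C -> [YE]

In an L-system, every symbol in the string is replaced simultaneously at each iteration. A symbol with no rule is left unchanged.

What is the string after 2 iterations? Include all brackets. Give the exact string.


Answer: [Y[EC]Y][Y[EC]Y]

Derivation:
Step 0: CC
Step 1: [YE][YE]
Step 2: [Y[EC]Y][Y[EC]Y]


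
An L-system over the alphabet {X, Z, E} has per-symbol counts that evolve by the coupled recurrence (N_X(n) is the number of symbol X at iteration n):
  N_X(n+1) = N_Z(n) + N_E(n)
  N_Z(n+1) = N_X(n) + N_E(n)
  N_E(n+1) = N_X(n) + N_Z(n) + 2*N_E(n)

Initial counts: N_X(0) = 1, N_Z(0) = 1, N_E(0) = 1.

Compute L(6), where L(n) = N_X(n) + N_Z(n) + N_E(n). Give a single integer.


Answer: 1944

Derivation:
Step 0: N_X=1, N_Z=1, N_E=1, L=3
Step 1: N_X=2, N_Z=2, N_E=4, L=8
Step 2: N_X=6, N_Z=6, N_E=12, L=24
Step 3: N_X=18, N_Z=18, N_E=36, L=72
Step 4: N_X=54, N_Z=54, N_E=108, L=216
Step 5: N_X=162, N_Z=162, N_E=324, L=648
Step 6: N_X=486, N_Z=486, N_E=972, L=1944


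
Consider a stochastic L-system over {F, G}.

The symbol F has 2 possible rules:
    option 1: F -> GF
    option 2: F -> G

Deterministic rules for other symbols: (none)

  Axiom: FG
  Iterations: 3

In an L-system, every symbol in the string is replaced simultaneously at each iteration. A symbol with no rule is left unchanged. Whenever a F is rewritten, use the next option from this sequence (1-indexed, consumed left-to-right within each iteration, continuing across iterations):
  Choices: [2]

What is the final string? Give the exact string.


Step 0: FG
Step 1: GG  (used choices [2])
Step 2: GG  (used choices [])
Step 3: GG  (used choices [])

Answer: GG


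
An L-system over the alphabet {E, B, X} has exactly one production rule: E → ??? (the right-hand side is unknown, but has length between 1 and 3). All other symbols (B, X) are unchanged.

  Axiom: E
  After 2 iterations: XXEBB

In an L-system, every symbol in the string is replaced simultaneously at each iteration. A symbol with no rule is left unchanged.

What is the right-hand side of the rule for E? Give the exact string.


Answer: XEB

Derivation:
Trying E → XEB:
  Step 0: E
  Step 1: XEB
  Step 2: XXEBB
Matches the given result.


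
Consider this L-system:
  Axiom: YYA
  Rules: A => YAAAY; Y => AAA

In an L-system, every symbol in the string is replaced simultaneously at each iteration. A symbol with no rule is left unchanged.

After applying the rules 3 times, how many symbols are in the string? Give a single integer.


Answer: 219

Derivation:
Step 0: length = 3
Step 1: length = 11
Step 2: length = 51
Step 3: length = 219


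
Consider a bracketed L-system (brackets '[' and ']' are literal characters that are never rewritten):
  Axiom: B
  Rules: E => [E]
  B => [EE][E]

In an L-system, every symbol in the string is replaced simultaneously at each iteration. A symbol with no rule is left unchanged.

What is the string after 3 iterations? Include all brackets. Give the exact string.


Step 0: B
Step 1: [EE][E]
Step 2: [[E][E]][[E]]
Step 3: [[[E]][[E]]][[[E]]]

Answer: [[[E]][[E]]][[[E]]]


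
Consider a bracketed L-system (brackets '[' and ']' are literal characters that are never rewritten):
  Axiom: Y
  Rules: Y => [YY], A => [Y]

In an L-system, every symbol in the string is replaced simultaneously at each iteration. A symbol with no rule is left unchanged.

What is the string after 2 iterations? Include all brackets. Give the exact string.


Step 0: Y
Step 1: [YY]
Step 2: [[YY][YY]]

Answer: [[YY][YY]]


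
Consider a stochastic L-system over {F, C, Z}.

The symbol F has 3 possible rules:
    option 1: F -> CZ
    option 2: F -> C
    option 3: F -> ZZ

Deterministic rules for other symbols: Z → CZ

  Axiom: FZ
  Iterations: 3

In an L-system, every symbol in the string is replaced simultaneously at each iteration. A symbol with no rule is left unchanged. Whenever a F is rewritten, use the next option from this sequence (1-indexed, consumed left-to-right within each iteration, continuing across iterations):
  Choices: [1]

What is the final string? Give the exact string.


Step 0: FZ
Step 1: CZCZ  (used choices [1])
Step 2: CCZCCZ  (used choices [])
Step 3: CCCZCCCZ  (used choices [])

Answer: CCCZCCCZ


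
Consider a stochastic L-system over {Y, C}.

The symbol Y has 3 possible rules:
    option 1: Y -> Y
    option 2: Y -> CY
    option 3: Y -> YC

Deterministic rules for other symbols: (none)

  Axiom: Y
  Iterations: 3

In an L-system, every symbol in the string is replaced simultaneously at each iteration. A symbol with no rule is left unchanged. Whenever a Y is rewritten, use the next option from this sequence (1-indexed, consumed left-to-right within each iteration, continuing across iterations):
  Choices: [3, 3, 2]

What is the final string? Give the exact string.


Step 0: Y
Step 1: YC  (used choices [3])
Step 2: YCC  (used choices [3])
Step 3: CYCC  (used choices [2])

Answer: CYCC


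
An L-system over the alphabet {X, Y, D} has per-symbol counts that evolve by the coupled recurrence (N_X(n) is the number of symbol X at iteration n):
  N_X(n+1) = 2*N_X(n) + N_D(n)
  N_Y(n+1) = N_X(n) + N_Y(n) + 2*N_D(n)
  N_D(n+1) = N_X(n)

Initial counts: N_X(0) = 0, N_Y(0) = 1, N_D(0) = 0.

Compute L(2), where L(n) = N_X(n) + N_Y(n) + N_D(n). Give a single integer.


Step 0: N_X=0, N_Y=1, N_D=0, L=1
Step 1: N_X=0, N_Y=1, N_D=0, L=1
Step 2: N_X=0, N_Y=1, N_D=0, L=1

Answer: 1


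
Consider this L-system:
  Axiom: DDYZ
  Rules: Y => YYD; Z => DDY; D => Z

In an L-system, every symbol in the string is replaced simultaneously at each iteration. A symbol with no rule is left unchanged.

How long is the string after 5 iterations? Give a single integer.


Step 0: length = 4
Step 1: length = 8
Step 2: length = 18
Step 3: length = 40
Step 4: length = 92
Step 5: length = 210

Answer: 210


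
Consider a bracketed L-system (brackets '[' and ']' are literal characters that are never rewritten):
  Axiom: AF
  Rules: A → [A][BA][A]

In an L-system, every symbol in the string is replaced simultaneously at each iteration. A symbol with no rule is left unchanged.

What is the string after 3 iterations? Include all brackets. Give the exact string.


Answer: [[[A][BA][A]][B[A][BA][A]][[A][BA][A]]][B[[A][BA][A]][B[A][BA][A]][[A][BA][A]]][[[A][BA][A]][B[A][BA][A]][[A][BA][A]]]F

Derivation:
Step 0: AF
Step 1: [A][BA][A]F
Step 2: [[A][BA][A]][B[A][BA][A]][[A][BA][A]]F
Step 3: [[[A][BA][A]][B[A][BA][A]][[A][BA][A]]][B[[A][BA][A]][B[A][BA][A]][[A][BA][A]]][[[A][BA][A]][B[A][BA][A]][[A][BA][A]]]F


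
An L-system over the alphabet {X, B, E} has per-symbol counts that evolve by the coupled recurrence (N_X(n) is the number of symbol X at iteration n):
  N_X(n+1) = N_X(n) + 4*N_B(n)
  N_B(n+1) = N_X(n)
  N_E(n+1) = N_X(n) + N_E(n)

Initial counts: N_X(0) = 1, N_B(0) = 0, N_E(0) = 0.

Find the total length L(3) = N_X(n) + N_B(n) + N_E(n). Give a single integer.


Step 0: N_X=1, N_B=0, N_E=0, L=1
Step 1: N_X=1, N_B=1, N_E=1, L=3
Step 2: N_X=5, N_B=1, N_E=2, L=8
Step 3: N_X=9, N_B=5, N_E=7, L=21

Answer: 21


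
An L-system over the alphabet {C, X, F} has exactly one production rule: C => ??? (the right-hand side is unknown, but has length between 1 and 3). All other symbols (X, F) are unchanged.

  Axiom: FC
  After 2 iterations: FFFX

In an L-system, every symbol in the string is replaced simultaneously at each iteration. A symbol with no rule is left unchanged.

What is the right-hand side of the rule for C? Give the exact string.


Answer: FFX

Derivation:
Trying C => FFX:
  Step 0: FC
  Step 1: FFFX
  Step 2: FFFX
Matches the given result.


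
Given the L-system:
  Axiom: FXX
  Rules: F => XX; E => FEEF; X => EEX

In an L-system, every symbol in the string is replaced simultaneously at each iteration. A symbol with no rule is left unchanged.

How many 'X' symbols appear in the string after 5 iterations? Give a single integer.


Answer: 244

Derivation:
Step 0: FXX  (2 'X')
Step 1: XXEEXEEX  (4 'X')
Step 2: EEXEEXFEEFFEEFEEXFEEFFEEFEEX  (4 'X')
Step 3: FEEFFEEFEEXFEEFFEEFEEXXXFEEFFEEFXXXXFEEFFEEFXXFEEFFEEFEEXXXFEEFFEEFXXXXFEEFFEEFXXFEEFFEEFEEX  (20 'X')
Step 4: XXFEEFFEEFXXXXFEEFFEEFXXFEEFFEEFEEXXXFEEFFEEFXXXXFEEFFEEFXXFEEFFEEFEEXEEXEEXXXFEEFFEEFXXXXFEEFFEEFXXEEXEEXEEXEEXXXFEEFFEEFXXXXFEEFFEEFXXEEXEEXXXFEEFFEEFXXXXFEEFFEEFXXFEEFFEEFEEXEEXEEXXXFEEFFEEFXXXXFEEFFEEFXXEEXEEXEEXEEXXXFEEFFEEFXXXXFEEFFEEFXXEEXEEXXXFEEFFEEFXXXXFEEFFEEFXXFEEFFEEFEEX  (84 'X')
Step 5: EEXEEXXXFEEFFEEFXXXXFEEFFEEFXXEEXEEXEEXEEXXXFEEFFEEFXXXXFEEFFEEFXXEEXEEXXXFEEFFEEFXXXXFEEFFEEFXXFEEFFEEFEEXEEXEEXXXFEEFFEEFXXXXFEEFFEEFXXEEXEEXEEXEEXXXFEEFFEEFXXXXFEEFFEEFXXEEXEEXXXFEEFFEEFXXXXFEEFFEEFXXFEEFFEEFEEXFEEFFEEFEEXFEEFFEEFEEXEEXEEXXXFEEFFEEFXXXXFEEFFEEFXXEEXEEXEEXEEXXXFEEFFEEFXXXXFEEFFEEFXXEEXEEXFEEFFEEFEEXFEEFFEEFEEXFEEFFEEFEEXFEEFFEEFEEXEEXEEXXXFEEFFEEFXXXXFEEFFEEFXXEEXEEXEEXEEXXXFEEFFEEFXXXXFEEFFEEFXXEEXEEXFEEFFEEFEEXFEEFFEEFEEXEEXEEXXXFEEFFEEFXXXXFEEFFEEFXXEEXEEXEEXEEXXXFEEFFEEFXXXXFEEFFEEFXXEEXEEXXXFEEFFEEFXXXXFEEFFEEFXXFEEFFEEFEEXFEEFFEEFEEXFEEFFEEFEEXEEXEEXXXFEEFFEEFXXXXFEEFFEEFXXEEXEEXEEXEEXXXFEEFFEEFXXXXFEEFFEEFXXEEXEEXFEEFFEEFEEXFEEFFEEFEEXFEEFFEEFEEXFEEFFEEFEEXEEXEEXXXFEEFFEEFXXXXFEEFFEEFXXEEXEEXEEXEEXXXFEEFFEEFXXXXFEEFFEEFXXEEXEEXFEEFFEEFEEXFEEFFEEFEEXEEXEEXXXFEEFFEEFXXXXFEEFFEEFXXEEXEEXEEXEEXXXFEEFFEEFXXXXFEEFFEEFXXEEXEEXXXFEEFFEEFXXXXFEEFFEEFXXFEEFFEEFEEX  (244 'X')


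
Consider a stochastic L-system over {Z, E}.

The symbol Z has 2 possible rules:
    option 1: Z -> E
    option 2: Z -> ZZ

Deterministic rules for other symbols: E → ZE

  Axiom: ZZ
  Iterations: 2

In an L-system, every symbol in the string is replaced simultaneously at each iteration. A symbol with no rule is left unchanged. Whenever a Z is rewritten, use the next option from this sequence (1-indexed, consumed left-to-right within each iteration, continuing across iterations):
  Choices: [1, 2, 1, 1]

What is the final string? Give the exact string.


Step 0: ZZ
Step 1: EZZ  (used choices [1, 2])
Step 2: ZEEE  (used choices [1, 1])

Answer: ZEEE


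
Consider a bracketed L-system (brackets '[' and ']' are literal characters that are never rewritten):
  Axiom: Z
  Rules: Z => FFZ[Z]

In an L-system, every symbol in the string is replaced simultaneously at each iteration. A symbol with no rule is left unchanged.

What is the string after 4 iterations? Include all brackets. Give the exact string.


Step 0: Z
Step 1: FFZ[Z]
Step 2: FFFFZ[Z][FFZ[Z]]
Step 3: FFFFFFZ[Z][FFZ[Z]][FFFFZ[Z][FFZ[Z]]]
Step 4: FFFFFFFFZ[Z][FFZ[Z]][FFFFZ[Z][FFZ[Z]]][FFFFFFZ[Z][FFZ[Z]][FFFFZ[Z][FFZ[Z]]]]

Answer: FFFFFFFFZ[Z][FFZ[Z]][FFFFZ[Z][FFZ[Z]]][FFFFFFZ[Z][FFZ[Z]][FFFFZ[Z][FFZ[Z]]]]


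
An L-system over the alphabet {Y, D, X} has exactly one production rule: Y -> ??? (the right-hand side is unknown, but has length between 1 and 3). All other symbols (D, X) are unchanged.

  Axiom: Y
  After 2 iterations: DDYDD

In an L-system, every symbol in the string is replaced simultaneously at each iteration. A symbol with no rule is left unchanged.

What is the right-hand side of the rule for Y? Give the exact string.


Trying Y -> DYD:
  Step 0: Y
  Step 1: DYD
  Step 2: DDYDD
Matches the given result.

Answer: DYD


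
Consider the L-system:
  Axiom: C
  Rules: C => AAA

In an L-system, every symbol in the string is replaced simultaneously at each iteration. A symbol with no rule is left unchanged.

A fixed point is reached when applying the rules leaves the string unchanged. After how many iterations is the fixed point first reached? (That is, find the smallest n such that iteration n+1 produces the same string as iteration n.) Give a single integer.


Answer: 1

Derivation:
Step 0: C
Step 1: AAA
Step 2: AAA  (unchanged — fixed point at step 1)


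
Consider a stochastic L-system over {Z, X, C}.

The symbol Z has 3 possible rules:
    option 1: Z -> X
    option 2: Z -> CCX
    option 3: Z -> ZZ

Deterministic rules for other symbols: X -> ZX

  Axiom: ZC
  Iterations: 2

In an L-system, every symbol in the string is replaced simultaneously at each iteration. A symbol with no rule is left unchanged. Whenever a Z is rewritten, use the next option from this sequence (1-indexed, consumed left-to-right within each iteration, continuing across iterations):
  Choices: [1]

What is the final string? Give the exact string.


Step 0: ZC
Step 1: XC  (used choices [1])
Step 2: ZXC  (used choices [])

Answer: ZXC


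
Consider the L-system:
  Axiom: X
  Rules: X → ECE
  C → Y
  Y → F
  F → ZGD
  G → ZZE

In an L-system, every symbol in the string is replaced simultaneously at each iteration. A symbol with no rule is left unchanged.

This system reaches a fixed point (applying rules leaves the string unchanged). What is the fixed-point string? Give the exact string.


Answer: EZZZEDE

Derivation:
Step 0: X
Step 1: ECE
Step 2: EYE
Step 3: EFE
Step 4: EZGDE
Step 5: EZZZEDE
Step 6: EZZZEDE  (unchanged — fixed point at step 5)


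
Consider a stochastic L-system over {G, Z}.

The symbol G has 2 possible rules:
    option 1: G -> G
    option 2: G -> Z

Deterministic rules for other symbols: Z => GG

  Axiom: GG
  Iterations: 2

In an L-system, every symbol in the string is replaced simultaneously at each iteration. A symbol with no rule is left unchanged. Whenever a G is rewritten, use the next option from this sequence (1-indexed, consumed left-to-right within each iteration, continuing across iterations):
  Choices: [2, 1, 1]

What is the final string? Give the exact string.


Answer: GGG

Derivation:
Step 0: GG
Step 1: ZG  (used choices [2, 1])
Step 2: GGG  (used choices [1])


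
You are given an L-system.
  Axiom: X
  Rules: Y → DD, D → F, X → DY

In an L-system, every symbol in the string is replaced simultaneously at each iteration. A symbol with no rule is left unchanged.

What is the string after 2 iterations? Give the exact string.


Answer: FDD

Derivation:
Step 0: X
Step 1: DY
Step 2: FDD


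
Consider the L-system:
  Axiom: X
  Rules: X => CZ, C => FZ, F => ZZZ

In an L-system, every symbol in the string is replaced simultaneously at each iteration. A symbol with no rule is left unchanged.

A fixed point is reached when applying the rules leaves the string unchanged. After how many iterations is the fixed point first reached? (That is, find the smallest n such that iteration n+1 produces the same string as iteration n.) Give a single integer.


Answer: 3

Derivation:
Step 0: X
Step 1: CZ
Step 2: FZZ
Step 3: ZZZZZ
Step 4: ZZZZZ  (unchanged — fixed point at step 3)


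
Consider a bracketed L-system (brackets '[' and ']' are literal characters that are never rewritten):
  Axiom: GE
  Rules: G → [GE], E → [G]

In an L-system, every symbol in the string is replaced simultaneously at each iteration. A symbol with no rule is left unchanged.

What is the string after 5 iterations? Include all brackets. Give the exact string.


Answer: [[[[[GE][G]][[GE]]][[[GE][G]]]][[[[GE][G]][[GE]]]]][[[[[GE][G]][[GE]]][[[GE][G]]]]]

Derivation:
Step 0: GE
Step 1: [GE][G]
Step 2: [[GE][G]][[GE]]
Step 3: [[[GE][G]][[GE]]][[[GE][G]]]
Step 4: [[[[GE][G]][[GE]]][[[GE][G]]]][[[[GE][G]][[GE]]]]
Step 5: [[[[[GE][G]][[GE]]][[[GE][G]]]][[[[GE][G]][[GE]]]]][[[[[GE][G]][[GE]]][[[GE][G]]]]]


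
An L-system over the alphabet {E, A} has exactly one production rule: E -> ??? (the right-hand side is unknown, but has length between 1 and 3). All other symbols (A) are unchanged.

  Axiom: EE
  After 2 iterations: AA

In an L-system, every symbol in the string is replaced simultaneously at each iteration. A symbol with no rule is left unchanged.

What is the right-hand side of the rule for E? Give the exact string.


Answer: A

Derivation:
Trying E -> A:
  Step 0: EE
  Step 1: AA
  Step 2: AA
Matches the given result.


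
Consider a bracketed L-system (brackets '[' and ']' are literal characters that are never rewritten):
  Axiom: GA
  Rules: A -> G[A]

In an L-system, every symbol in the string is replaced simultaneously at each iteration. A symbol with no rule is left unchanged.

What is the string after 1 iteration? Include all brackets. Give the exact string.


Answer: GG[A]

Derivation:
Step 0: GA
Step 1: GG[A]


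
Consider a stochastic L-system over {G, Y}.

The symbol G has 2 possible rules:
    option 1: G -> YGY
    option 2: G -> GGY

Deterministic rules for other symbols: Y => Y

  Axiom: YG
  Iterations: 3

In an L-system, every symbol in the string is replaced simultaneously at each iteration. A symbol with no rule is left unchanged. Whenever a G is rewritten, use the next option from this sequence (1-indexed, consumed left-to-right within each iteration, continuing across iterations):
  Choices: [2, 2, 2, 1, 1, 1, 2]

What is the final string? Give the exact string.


Answer: YYGYYGYYYGYGGYYY

Derivation:
Step 0: YG
Step 1: YGGY  (used choices [2])
Step 2: YGGYGGYY  (used choices [2, 2])
Step 3: YYGYYGYYYGYGGYYY  (used choices [1, 1, 1, 2])


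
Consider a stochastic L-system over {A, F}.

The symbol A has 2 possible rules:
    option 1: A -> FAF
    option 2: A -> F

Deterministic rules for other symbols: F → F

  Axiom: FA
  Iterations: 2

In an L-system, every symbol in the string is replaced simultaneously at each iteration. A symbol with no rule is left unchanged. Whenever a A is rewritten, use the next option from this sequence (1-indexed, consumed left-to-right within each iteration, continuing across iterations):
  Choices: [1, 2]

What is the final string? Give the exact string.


Step 0: FA
Step 1: FFAF  (used choices [1])
Step 2: FFFF  (used choices [2])

Answer: FFFF
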